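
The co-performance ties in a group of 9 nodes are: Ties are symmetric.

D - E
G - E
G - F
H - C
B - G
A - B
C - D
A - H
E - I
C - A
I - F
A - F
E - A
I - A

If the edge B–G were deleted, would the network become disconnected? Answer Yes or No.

No

Even without that edge, B still reaches G via B – A – E – G, so the network stays connected. Not a bridge.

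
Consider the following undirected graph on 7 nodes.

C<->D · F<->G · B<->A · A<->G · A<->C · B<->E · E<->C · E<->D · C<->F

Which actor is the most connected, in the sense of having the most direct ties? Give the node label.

Degrees — A:3, B:2, C:4, D:2, E:3, F:2, G:2.
The maximum is 4, attained only by C.

C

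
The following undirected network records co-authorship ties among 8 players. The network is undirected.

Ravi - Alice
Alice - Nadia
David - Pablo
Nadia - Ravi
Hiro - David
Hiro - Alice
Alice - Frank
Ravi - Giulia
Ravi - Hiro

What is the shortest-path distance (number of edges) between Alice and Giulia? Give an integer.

One shortest route is Alice – Ravi – Giulia, which uses 2 edges, and Alice and Giulia are not directly tied, so nothing shorter exists. So d(Alice,Giulia) = 2.

2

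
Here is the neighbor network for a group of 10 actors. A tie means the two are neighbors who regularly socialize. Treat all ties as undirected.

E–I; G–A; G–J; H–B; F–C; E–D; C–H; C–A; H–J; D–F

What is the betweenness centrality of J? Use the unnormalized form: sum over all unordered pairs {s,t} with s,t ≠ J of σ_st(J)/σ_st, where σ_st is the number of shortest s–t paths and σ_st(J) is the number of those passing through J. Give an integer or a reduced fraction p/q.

Pairs whose geodesics pass through J — B–G: 1; G–H: 1.
All other pairs contribute 0.
Summing the contributions gives betweenness(J) = 2.

2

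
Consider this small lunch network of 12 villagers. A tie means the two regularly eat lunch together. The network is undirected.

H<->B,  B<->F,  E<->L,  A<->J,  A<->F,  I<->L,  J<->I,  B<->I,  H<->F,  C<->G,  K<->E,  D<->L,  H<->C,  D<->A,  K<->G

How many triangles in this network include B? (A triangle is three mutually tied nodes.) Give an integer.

1

B's neighbors: F, H, and I.
Neighbor pairs that are themselves tied: B–F–H. Each forms one triangle with B, for 1 in total.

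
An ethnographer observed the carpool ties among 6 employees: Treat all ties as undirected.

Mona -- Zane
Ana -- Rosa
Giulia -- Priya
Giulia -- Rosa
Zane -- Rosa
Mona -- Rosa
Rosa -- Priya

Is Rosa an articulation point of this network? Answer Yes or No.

Removing Rosa leaves {Giulia and Priya} with no path to {Mona and Zane}, so the network splits into 3 components. Rosa is a cut vertex.

Yes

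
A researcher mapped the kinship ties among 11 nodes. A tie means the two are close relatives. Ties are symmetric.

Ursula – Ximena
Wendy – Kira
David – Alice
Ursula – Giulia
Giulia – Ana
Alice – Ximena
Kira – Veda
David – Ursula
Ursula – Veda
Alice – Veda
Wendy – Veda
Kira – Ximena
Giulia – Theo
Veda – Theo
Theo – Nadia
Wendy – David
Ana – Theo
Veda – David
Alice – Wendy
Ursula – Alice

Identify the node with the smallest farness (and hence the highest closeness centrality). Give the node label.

Farness (sum of distances to all others) for each node — Alice:17, Ana:23, David:18, Giulia:19, Kira:20, Nadia:26, Theo:17, Ursula:16, Veda:14, Wendy:19, Ximena:21.
The smallest farness is 14, for Veda, so Veda has the highest closeness.

Veda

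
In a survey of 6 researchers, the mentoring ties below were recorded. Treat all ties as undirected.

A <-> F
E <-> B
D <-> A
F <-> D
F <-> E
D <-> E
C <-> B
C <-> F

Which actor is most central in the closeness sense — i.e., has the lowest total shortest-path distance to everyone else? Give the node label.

Farness (sum of distances to all others) for each node — A:9, B:9, C:8, D:7, E:7, F:6.
The smallest farness is 6, for F, so F has the highest closeness.

F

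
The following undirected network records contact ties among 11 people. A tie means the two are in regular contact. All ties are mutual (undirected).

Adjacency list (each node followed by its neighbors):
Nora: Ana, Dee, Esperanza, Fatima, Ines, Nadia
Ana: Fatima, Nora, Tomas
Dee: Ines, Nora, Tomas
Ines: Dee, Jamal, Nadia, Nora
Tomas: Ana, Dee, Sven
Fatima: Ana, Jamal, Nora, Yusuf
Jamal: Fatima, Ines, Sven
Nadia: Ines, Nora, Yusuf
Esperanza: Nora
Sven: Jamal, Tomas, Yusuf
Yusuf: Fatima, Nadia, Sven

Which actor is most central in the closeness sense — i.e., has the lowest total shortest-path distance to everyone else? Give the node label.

Farness (sum of distances to all others) for each node — Ana:17, Dee:18, Esperanza:24, Fatima:16, Ines:16, Jamal:18, Nadia:18, Nora:15, Sven:20, Tomas:19, Yusuf:19.
The smallest farness is 15, for Nora, so Nora has the highest closeness.

Nora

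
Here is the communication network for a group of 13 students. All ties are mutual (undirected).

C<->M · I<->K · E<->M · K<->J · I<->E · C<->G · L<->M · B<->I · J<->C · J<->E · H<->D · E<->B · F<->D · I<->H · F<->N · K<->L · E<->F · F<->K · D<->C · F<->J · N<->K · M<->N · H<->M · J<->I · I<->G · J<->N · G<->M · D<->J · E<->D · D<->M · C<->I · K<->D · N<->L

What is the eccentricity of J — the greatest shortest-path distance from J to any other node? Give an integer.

2

Distances from J: B:2, C:1, D:1, E:1, F:1, G:2, H:2, I:1, K:1, L:2, M:2, N:1.
The largest is 2 (to M, L, G, H, and B), so the eccentricity of J is 2.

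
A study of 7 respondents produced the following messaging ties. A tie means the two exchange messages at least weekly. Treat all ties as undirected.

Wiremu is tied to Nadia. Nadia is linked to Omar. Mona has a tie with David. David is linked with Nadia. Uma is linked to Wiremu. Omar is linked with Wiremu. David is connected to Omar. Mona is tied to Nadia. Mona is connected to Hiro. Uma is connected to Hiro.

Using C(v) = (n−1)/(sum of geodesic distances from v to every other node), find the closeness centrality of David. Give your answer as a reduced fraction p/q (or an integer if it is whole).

Distances from David: Hiro:2, Mona:1, Nadia:1, Omar:1, Uma:3, Wiremu:2. Sum = 10.
n = 7, so closeness = 6/10 = 3/5.

3/5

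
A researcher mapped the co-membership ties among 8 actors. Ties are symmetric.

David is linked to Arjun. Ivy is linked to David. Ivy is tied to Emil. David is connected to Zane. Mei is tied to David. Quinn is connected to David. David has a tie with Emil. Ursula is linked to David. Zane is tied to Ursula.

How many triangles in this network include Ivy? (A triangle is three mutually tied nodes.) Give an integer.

1

Ivy's neighbors: David and Emil.
Neighbor pairs that are themselves tied: Ivy–David–Emil. Each forms one triangle with Ivy, for 1 in total.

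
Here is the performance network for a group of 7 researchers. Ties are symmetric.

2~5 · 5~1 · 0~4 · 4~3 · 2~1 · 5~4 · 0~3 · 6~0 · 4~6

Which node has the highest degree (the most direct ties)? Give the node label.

4

Degrees — 0:3, 1:2, 2:2, 3:2, 4:4, 5:3, 6:2.
The maximum is 4, attained only by 4.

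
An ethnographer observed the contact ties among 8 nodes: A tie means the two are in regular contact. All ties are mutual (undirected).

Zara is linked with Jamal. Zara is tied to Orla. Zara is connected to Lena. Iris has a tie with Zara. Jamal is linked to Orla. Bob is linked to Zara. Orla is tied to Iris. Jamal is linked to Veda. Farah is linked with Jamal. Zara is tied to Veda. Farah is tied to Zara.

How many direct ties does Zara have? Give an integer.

7

Zara is directly tied to Bob, Farah, Iris, Jamal, Lena, Orla, and Veda. That is 7 neighbors, so the degree of Zara is 7.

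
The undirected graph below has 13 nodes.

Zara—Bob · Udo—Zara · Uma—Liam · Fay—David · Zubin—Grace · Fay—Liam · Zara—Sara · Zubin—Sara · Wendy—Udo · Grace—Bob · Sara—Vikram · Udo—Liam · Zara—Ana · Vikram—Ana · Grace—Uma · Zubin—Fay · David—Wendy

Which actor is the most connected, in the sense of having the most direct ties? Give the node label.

Zara

Degrees — Ana:2, Bob:2, David:2, Fay:3, Grace:3, Liam:3, Sara:3, Udo:3, Uma:2, Vikram:2, Wendy:2, Zara:4, Zubin:3.
The maximum is 4, attained only by Zara.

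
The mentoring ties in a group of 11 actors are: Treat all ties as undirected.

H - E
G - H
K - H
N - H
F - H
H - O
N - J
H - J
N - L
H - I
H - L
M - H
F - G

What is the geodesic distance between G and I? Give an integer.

2

One shortest route is G – H – I, which uses 2 edges, and G and I are not directly tied, so nothing shorter exists. So d(G,I) = 2.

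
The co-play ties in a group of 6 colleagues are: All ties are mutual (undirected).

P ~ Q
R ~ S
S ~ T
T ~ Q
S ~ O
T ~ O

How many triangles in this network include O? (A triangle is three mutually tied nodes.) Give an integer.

O's neighbors: S and T.
Neighbor pairs that are themselves tied: O–S–T. Each forms one triangle with O, for 1 in total.

1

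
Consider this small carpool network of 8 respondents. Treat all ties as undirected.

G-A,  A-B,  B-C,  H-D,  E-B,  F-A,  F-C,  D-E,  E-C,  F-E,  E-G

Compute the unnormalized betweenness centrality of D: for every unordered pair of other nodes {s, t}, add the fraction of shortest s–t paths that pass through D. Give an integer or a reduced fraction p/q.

Pairs whose geodesics pass through D — G–H: 1; A–H: 3/3; E–H: 1; F–H: 1; C–H: 1; B–H: 1.
All other pairs contribute 0.
Summing the contributions gives betweenness(D) = 6.

6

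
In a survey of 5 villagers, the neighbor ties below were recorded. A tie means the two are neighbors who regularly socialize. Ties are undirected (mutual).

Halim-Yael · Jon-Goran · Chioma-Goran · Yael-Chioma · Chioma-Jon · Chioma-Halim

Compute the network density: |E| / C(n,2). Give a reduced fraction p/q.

3/5

There are 6 edges and 5 nodes, so the maximum possible is C(5,2) = 10.
Density = 6/10 = 3/5.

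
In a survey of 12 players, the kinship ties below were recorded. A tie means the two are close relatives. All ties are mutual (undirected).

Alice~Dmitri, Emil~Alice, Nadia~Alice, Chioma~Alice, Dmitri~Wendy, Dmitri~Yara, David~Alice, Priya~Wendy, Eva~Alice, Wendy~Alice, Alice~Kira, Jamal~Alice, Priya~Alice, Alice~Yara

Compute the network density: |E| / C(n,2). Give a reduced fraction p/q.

There are 14 edges and 12 nodes, so the maximum possible is C(12,2) = 66.
Density = 14/66 = 7/33.

7/33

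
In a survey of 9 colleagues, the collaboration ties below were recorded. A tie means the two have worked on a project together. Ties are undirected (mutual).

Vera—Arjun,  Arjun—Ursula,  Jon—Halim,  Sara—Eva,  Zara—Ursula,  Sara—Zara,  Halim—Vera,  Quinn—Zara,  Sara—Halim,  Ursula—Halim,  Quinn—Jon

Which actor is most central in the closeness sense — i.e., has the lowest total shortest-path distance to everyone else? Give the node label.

Halim

Farness (sum of distances to all others) for each node — Arjun:19, Eva:21, Halim:12, Jon:16, Quinn:17, Sara:14, Ursula:14, Vera:17, Zara:14.
The smallest farness is 12, for Halim, so Halim has the highest closeness.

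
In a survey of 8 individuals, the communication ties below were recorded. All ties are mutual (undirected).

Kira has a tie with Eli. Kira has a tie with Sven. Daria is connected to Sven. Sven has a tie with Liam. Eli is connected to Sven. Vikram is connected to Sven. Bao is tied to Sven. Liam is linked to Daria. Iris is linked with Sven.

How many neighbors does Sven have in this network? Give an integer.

7

Sven is directly tied to Bao, Daria, Eli, Iris, Kira, Liam, and Vikram. That is 7 neighbors, so the degree of Sven is 7.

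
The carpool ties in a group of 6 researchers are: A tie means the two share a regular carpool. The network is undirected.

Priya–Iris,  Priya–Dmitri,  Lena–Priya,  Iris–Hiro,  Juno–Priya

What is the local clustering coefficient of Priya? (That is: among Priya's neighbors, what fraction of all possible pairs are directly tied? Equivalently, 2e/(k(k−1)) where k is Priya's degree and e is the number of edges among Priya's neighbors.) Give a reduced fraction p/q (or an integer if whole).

0

Priya's neighbors: Dmitri, Iris, Juno, and Lena (k = 4).
Possible neighbor pairs: C(4,2) = 6. Edges among them: none → e = 0.
Clustering(Priya) = 0/6 = 0.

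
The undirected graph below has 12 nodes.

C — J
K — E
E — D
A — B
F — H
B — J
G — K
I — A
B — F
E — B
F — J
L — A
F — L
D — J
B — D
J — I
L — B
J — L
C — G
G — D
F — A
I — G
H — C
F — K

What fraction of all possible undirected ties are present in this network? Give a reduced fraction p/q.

There are 24 edges and 12 nodes, so the maximum possible is C(12,2) = 66.
Density = 24/66 = 4/11.

4/11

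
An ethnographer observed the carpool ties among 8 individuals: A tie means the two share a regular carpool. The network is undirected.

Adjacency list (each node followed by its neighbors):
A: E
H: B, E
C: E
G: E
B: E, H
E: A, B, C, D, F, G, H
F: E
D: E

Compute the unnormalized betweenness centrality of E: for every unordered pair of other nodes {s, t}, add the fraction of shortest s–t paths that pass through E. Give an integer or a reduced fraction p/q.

20

Pairs whose geodesics pass through E — B–A: 1; B–G: 1; B–C: 1; B–D: 1; B–F: 1; A–G: 1; A–C: 1; A–H: 1; A–D: 1; A–F: 1; G–C: 1; G–H: 1; G–D: 1; G–F: 1 … (+6 more pairs).
All other pairs contribute 0.
Summing the contributions gives betweenness(E) = 20.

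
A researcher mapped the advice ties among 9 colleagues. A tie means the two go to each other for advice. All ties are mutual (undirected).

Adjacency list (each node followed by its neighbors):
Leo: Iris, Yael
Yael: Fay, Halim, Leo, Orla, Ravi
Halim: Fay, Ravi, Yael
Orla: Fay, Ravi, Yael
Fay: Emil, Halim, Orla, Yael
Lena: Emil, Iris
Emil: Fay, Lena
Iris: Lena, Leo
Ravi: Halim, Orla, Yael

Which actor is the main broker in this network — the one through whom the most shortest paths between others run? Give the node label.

Yael

Unnormalized betweenness of each node: Emil:19/4, Fay:97/12, Halim:11/12, Iris:9/4, Lena:2, Leo:21/4, Orla:11/12, Ravi:1/3, Yael:19/2.
Yael has the largest value, 19/2, making it the main broker — the node through which the most shortest paths run.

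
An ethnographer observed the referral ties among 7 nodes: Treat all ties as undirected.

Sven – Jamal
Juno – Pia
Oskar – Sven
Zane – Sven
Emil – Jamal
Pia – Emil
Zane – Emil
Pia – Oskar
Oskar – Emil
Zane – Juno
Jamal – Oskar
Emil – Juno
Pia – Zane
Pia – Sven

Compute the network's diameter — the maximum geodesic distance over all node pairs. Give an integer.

Eccentricity of each node (its greatest distance to any other): Emil:2, Jamal:2, Juno:2, Oskar:2, Pia:2, Sven:2, Zane:2.
The maximum eccentricity is 2, realized for instance by the pair Zane–Oskar via Zane – Pia – Oskar. So the diameter is 2.

2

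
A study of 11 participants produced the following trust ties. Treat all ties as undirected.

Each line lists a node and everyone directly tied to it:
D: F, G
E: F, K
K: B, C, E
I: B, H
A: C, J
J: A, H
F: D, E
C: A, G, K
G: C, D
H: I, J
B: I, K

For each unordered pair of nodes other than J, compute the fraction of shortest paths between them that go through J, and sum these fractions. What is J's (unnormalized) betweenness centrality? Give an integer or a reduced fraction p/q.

Pairs whose geodesics pass through J — G–H: 1; C–H: 1; A–H: 1; A–I: 1; H–D: 1.
All other pairs contribute 0.
Summing the contributions gives betweenness(J) = 5.

5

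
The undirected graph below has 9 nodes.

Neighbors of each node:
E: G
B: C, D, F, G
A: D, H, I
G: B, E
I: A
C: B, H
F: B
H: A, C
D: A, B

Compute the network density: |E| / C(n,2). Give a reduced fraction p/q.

1/4

There are 9 edges and 9 nodes, so the maximum possible is C(9,2) = 36.
Density = 9/36 = 1/4.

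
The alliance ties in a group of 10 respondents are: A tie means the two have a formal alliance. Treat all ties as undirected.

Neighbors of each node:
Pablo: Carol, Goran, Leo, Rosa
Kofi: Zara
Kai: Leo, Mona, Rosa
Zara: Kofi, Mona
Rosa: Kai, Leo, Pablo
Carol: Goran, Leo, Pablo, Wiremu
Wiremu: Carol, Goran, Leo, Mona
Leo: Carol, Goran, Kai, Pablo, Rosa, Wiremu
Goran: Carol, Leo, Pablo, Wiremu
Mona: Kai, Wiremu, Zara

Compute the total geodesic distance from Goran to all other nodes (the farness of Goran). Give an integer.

17

Distances from Goran: Carol:1, Kai:2, Kofi:4, Leo:1, Mona:2, Pablo:1, Rosa:2, Wiremu:1, Zara:3.
Sum = 1 + 2 + 4 + 1 + 2 + 1 + 2 + 1 + 3 = 17.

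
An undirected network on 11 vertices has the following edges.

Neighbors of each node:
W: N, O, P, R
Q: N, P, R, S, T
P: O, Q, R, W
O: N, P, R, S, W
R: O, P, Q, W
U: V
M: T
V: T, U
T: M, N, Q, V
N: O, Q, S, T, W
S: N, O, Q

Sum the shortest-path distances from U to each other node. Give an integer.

Distances from U: M:3, N:3, O:4, P:4, Q:3, R:4, S:4, T:2, V:1, W:4.
Sum = 3 + 3 + 4 + 4 + 3 + 4 + 4 + 2 + 1 + 4 = 32.

32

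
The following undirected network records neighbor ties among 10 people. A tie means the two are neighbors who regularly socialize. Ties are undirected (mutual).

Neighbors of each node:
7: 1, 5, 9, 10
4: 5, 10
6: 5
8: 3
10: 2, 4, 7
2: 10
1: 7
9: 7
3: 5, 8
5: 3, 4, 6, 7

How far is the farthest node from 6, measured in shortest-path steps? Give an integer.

4

Distances from 6: 1:3, 2:4, 3:2, 4:2, 5:1, 7:2, 8:3, 9:3, 10:3.
The largest is 4 (to 2), so the eccentricity of 6 is 4.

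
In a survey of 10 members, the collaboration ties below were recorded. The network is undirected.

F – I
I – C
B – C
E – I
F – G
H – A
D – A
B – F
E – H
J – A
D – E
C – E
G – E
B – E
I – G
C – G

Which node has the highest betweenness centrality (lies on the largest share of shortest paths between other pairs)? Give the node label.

Unnormalized betweenness of each node: A:17/2, B:2, C:2/3, D:6, E:127/6, F:2/3, G:2, H:6, I:2, J:0.
E has the largest value, 127/6, making it the main broker — the node through which the most shortest paths run.

E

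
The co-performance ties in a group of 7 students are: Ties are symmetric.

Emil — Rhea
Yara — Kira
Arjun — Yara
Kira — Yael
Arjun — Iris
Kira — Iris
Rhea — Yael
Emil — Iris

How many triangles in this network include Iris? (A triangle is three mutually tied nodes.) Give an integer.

Iris's neighbors are Arjun, Emil, and Kira, but none of them are tied to each other, so no triangle contains Iris.

0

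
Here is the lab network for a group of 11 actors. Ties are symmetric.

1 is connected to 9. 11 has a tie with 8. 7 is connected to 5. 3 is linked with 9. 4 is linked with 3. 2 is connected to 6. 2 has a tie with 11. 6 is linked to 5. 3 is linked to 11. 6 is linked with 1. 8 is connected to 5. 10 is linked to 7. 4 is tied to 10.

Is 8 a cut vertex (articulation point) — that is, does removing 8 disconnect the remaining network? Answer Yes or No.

Even without 8, every remaining node can still reach every other (the residual graph is connected), so 8 is not a cut vertex.

No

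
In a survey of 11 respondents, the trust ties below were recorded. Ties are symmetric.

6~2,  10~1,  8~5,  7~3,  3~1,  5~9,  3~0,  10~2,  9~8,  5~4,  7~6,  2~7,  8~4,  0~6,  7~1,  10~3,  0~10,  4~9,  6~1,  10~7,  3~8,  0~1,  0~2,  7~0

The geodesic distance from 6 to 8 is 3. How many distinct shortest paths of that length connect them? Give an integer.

The shortest distance is 3. The length-3 paths are: 6–1–3–8; 6–0–3–8; 6–7–3–8.
That gives 3 distinct shortest paths.

3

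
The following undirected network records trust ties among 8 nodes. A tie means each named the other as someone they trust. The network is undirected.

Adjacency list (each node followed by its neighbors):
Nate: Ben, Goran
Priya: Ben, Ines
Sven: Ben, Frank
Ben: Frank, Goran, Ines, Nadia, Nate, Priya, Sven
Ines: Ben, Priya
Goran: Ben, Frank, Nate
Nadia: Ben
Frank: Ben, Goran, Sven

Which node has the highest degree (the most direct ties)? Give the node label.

Ben

Degrees — Ben:7, Frank:3, Goran:3, Ines:2, Nadia:1, Nate:2, Priya:2, Sven:2.
The maximum is 7, attained only by Ben.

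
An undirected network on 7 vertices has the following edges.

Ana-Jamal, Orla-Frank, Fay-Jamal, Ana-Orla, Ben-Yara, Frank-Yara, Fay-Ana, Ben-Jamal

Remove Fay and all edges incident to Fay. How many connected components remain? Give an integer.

1

Fay's neighbors (Ana and Jamal) remain reachable from one another through other ties, so the rest of the network stays in one piece.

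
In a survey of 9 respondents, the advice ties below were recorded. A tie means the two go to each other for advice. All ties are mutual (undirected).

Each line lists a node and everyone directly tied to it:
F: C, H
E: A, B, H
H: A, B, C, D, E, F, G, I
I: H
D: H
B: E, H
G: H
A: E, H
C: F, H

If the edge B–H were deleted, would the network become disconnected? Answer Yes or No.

No

Even without that edge, B still reaches H via B – E – H, so the network stays connected. Not a bridge.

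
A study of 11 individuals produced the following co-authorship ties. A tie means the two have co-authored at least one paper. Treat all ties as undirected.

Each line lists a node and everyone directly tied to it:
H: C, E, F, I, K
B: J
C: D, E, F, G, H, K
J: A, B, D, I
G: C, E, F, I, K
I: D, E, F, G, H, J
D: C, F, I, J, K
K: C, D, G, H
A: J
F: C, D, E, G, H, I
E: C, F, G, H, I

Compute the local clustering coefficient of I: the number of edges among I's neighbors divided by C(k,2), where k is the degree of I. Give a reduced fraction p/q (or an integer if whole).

7/15

I's neighbors: D, E, F, G, H, and J (k = 6).
Possible neighbor pairs: C(6,2) = 15. Edges among them: D–F, D–J, E–F, E–G, E–H, F–G, F–H → e = 7.
Clustering(I) = 7/15.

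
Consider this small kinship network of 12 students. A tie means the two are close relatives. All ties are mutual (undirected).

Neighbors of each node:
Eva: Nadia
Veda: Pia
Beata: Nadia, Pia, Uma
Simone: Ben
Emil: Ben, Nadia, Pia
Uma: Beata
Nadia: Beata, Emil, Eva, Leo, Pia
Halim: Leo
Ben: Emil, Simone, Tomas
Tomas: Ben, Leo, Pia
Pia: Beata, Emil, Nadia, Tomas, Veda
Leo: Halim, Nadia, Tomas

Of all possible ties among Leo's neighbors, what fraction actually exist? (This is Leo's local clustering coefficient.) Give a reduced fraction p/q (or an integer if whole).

Leo's neighbors: Halim, Nadia, and Tomas (k = 3).
Possible neighbor pairs: C(3,2) = 3. Edges among them: none → e = 0.
Clustering(Leo) = 0/3 = 0.

0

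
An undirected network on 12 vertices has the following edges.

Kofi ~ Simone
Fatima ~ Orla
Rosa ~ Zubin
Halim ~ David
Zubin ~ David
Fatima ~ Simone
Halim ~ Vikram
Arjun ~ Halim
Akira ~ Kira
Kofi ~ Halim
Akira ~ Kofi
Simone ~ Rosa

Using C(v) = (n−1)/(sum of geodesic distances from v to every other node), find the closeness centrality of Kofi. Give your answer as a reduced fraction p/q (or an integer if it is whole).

11/21

Distances from Kofi: Akira:1, Arjun:2, David:2, Fatima:2, Halim:1, Kira:2, Orla:3, Rosa:2, Simone:1, Vikram:2, Zubin:3. Sum = 21.
n = 12, so closeness = 11/21.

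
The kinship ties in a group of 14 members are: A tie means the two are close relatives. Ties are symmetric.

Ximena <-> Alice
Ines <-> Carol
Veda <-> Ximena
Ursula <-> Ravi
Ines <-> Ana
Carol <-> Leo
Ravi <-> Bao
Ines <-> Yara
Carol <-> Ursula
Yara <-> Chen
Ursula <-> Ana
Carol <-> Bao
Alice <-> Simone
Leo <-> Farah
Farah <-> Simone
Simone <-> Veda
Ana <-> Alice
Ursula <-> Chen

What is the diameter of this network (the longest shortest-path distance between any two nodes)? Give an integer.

Eccentricity of each node (its greatest distance to any other): Alice:4, Ana:3, Bao:5, Carol:4, Chen:5, Farah:4, Ines:4, Leo:4, Ravi:5, Simone:4, Ursula:4, Veda:5, Ximena:5, Yara:5.
The maximum eccentricity is 5, realized for instance by the pair Veda–Yara via Veda – Simone – Alice – Ana – Ines – Yara. So the diameter is 5.

5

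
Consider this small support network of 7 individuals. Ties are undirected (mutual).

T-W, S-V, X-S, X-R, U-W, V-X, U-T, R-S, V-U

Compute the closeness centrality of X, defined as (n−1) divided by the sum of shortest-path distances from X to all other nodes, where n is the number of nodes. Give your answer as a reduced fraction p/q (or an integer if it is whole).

6/11

Distances from X: R:1, S:1, T:3, U:2, V:1, W:3. Sum = 11.
n = 7, so closeness = 6/11.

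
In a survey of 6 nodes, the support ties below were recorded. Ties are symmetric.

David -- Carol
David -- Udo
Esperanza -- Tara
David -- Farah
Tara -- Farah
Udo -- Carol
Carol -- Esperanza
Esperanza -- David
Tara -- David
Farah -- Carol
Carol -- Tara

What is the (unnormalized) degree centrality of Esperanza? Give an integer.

3

Esperanza is directly tied to Carol, David, and Tara. That is 3 neighbors, so the degree of Esperanza is 3.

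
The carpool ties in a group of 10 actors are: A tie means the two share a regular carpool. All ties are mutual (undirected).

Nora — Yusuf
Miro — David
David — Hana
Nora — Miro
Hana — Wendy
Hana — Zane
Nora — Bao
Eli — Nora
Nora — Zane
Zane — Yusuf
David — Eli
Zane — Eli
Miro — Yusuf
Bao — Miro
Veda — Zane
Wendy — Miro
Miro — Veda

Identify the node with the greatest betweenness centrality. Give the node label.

Unnormalized betweenness of each node: Bao:0, David:7/3, Eli:1, Hana:5/2, Miro:35/3, Nora:53/12, Veda:1/3, Wendy:5/6, Yusuf:1/3, Zane:79/12.
Miro has the largest value, 35/3, making it the main broker — the node through which the most shortest paths run.

Miro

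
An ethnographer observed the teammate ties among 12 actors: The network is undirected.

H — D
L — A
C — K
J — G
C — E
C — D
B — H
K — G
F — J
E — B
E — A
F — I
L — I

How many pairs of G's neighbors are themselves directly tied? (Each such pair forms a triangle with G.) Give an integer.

0

G's neighbors are J and K, but none of them are tied to each other, so no triangle contains G.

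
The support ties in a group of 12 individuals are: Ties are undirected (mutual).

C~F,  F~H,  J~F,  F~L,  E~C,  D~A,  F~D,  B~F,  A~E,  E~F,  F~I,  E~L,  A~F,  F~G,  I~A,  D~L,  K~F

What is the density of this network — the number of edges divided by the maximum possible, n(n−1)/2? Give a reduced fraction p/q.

17/66

There are 17 edges and 12 nodes, so the maximum possible is C(12,2) = 66.
Density = 17/66.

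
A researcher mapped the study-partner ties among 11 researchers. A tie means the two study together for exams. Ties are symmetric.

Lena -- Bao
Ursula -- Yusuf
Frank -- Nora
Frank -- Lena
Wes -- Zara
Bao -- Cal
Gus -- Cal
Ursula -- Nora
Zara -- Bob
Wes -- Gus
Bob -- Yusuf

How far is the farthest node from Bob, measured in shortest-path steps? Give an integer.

5

Distances from Bob: Bao:5, Cal:4, Frank:4, Gus:3, Lena:5, Nora:3, Ursula:2, Wes:2, Yusuf:1, Zara:1.
The largest is 5 (to Lena and Bao), so the eccentricity of Bob is 5.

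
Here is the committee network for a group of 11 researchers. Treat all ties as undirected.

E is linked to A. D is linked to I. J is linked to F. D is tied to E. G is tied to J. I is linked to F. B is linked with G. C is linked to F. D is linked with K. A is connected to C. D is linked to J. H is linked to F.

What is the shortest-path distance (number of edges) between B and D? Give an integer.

3

One shortest route is B – G – J – D, which uses 3 edges, and at distance 2 from B we only reach {J}, which does not include D. So d(B,D) = 3.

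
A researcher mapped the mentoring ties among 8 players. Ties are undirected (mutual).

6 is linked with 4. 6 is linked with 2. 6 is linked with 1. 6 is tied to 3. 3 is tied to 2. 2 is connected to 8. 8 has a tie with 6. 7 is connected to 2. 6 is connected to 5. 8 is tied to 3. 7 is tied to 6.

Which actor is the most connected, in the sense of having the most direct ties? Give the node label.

Degrees — 1:1, 2:4, 3:3, 4:1, 5:1, 6:7, 7:2, 8:3.
The maximum is 7, attained only by 6.

6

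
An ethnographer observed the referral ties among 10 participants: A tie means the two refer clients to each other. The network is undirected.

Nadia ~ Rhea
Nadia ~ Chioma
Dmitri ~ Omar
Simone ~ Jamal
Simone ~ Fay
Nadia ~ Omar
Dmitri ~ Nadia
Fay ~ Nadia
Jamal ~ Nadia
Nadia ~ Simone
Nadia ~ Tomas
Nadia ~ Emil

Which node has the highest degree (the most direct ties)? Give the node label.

Degrees — Chioma:1, Dmitri:2, Emil:1, Fay:2, Jamal:2, Nadia:9, Omar:2, Rhea:1, Simone:3, Tomas:1.
The maximum is 9, attained only by Nadia.

Nadia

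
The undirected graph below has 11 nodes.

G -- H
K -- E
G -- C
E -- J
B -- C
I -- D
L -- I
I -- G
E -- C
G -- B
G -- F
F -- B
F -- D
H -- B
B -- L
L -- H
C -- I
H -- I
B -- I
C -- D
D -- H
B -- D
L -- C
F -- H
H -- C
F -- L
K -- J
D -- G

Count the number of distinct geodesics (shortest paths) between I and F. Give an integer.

The shortest distance is 2. The length-2 paths are: I–D–F; I–G–F; I–B–F; I–L–F; I–H–F.
That gives 5 distinct shortest paths.

5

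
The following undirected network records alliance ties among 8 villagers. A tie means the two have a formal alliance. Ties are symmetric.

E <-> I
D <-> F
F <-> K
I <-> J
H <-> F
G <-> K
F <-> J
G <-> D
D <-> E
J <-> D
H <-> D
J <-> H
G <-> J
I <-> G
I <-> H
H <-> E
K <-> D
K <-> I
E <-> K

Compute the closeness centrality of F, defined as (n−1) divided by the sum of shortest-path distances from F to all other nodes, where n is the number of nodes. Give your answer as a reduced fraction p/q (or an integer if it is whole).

7/10

Distances from F: D:1, E:2, G:2, H:1, I:2, J:1, K:1. Sum = 10.
n = 8, so closeness = 7/10.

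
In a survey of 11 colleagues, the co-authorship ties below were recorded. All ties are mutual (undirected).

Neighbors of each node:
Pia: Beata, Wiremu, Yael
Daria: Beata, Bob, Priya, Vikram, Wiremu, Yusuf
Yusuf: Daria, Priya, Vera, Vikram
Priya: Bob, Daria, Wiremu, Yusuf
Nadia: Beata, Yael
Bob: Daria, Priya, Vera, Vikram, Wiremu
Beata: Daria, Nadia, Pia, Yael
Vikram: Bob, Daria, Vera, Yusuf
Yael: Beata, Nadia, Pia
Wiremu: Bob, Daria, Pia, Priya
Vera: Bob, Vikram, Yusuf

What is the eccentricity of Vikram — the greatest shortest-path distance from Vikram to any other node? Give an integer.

Distances from Vikram: Beata:2, Bob:1, Daria:1, Nadia:3, Pia:3, Priya:2, Vera:1, Wiremu:2, Yael:3, Yusuf:1.
The largest is 3 (to Pia, Nadia, and Yael), so the eccentricity of Vikram is 3.

3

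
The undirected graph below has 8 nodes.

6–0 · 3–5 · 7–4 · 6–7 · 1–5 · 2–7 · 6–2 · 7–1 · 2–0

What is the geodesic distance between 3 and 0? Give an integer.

One shortest route is 3 – 5 – 1 – 7 – 2 – 0, which uses 5 edges, and at distance 4 from 3 we only reach {2, 4, 6}, which does not include 0. So d(3,0) = 5.

5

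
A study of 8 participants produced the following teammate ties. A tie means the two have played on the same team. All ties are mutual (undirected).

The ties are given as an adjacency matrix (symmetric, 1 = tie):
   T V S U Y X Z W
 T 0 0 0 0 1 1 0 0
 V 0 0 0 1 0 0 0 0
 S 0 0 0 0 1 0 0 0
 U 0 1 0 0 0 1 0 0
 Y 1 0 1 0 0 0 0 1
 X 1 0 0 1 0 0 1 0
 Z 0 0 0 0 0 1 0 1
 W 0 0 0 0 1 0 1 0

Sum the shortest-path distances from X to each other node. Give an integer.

Distances from X: S:3, T:1, U:1, V:2, W:2, Y:2, Z:1.
Sum = 3 + 1 + 1 + 2 + 2 + 2 + 1 = 12.

12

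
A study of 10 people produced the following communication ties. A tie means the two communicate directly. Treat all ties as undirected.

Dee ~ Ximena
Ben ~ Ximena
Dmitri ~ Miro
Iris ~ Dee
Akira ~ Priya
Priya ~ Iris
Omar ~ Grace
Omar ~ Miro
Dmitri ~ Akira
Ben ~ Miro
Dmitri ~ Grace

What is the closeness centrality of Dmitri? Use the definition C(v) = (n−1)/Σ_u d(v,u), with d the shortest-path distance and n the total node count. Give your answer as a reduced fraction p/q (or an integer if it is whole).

Distances from Dmitri: Akira:1, Ben:2, Dee:4, Grace:1, Iris:3, Miro:1, Omar:2, Priya:2, Ximena:3. Sum = 19.
n = 10, so closeness = 9/19.

9/19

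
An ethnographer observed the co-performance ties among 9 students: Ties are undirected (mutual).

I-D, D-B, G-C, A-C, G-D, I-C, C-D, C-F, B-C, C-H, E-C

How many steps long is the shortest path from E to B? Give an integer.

2

One shortest route is E – C – B, which uses 2 edges, and E and B are not directly tied, so nothing shorter exists. So d(E,B) = 2.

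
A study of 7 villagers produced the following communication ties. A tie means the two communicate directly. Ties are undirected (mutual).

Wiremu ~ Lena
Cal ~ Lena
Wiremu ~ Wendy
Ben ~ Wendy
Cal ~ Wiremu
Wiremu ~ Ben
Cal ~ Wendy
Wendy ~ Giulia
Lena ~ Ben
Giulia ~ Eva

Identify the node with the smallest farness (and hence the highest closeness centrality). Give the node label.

Farness (sum of distances to all others) for each node — Ben:10, Cal:10, Eva:16, Giulia:11, Lena:12, Wendy:8, Wiremu:9.
The smallest farness is 8, for Wendy, so Wendy has the highest closeness.

Wendy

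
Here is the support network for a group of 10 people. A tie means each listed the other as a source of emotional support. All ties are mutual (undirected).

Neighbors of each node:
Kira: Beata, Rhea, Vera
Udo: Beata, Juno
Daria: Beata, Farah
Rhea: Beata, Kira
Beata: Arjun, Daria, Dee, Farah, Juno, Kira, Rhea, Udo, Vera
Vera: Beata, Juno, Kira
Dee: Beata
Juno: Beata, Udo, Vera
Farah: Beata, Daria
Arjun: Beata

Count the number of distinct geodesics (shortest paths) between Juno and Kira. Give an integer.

The shortest distance is 2. The length-2 paths are: Juno–Beata–Kira; Juno–Vera–Kira.
That gives 2 distinct shortest paths.

2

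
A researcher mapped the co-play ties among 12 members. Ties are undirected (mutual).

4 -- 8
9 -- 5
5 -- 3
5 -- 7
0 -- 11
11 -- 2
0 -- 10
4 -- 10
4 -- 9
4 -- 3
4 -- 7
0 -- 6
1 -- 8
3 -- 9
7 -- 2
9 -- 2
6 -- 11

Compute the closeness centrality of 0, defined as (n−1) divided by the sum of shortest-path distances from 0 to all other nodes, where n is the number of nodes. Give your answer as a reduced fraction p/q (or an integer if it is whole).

11/27

Distances from 0: 1:4, 2:2, 3:3, 4:2, 5:4, 6:1, 7:3, 8:3, 9:3, 10:1, 11:1. Sum = 27.
n = 12, so closeness = 11/27.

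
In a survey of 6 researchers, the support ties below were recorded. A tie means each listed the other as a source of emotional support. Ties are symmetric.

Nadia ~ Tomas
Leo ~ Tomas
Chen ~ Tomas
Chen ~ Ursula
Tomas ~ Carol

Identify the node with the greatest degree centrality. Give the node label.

Degrees — Carol:1, Chen:2, Leo:1, Nadia:1, Tomas:4, Ursula:1.
The maximum is 4, attained only by Tomas.

Tomas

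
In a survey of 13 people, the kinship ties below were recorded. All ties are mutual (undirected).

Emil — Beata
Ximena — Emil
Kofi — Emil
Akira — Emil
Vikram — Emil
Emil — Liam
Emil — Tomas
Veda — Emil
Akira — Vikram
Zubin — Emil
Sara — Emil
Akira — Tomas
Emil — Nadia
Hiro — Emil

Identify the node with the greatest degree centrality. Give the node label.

Emil

Degrees — Akira:3, Beata:1, Emil:12, Hiro:1, Kofi:1, Liam:1, Nadia:1, Sara:1, Tomas:2, Veda:1, Vikram:2, Ximena:1, Zubin:1.
The maximum is 12, attained only by Emil.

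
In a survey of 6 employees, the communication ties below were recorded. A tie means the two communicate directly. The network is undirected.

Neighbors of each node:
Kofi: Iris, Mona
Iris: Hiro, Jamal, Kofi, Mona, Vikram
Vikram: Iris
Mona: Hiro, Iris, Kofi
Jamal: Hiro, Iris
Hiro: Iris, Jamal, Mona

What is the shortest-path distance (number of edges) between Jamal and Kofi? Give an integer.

One shortest route is Jamal – Iris – Kofi, which uses 2 edges, and Jamal and Kofi are not directly tied, so nothing shorter exists. So d(Jamal,Kofi) = 2.

2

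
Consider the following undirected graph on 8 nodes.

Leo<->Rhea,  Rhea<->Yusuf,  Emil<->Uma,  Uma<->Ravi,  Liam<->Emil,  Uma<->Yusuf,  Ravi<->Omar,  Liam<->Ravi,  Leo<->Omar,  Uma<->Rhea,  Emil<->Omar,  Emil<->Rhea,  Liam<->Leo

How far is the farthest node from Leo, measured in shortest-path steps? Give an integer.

Distances from Leo: Emil:2, Liam:1, Omar:1, Ravi:2, Rhea:1, Uma:2, Yusuf:2.
The largest is 2 (to Emil, Ravi, Uma, and Yusuf), so the eccentricity of Leo is 2.

2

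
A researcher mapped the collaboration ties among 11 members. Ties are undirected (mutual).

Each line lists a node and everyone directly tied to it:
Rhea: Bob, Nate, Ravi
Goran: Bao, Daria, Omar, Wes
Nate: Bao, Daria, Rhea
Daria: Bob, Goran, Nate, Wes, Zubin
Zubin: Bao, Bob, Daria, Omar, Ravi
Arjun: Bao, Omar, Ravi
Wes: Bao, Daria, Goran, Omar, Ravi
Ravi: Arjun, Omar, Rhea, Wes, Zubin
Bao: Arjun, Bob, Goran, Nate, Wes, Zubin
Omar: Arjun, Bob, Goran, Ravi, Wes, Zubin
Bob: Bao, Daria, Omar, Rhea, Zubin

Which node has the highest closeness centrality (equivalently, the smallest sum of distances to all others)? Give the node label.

Farness (sum of distances to all others) for each node — Arjun:18, Bao:14, Bob:15, Daria:16, Goran:17, Nate:18, Omar:15, Ravi:15, Rhea:18, Wes:15, Zubin:15.
The smallest farness is 14, for Bao, so Bao has the highest closeness.

Bao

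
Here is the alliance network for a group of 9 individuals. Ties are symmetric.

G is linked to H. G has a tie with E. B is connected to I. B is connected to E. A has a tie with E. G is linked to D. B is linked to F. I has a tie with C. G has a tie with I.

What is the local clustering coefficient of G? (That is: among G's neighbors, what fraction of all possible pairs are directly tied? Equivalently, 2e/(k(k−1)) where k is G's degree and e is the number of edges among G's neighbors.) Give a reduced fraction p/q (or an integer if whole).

G's neighbors: D, E, H, and I (k = 4).
Possible neighbor pairs: C(4,2) = 6. Edges among them: none → e = 0.
Clustering(G) = 0/6 = 0.

0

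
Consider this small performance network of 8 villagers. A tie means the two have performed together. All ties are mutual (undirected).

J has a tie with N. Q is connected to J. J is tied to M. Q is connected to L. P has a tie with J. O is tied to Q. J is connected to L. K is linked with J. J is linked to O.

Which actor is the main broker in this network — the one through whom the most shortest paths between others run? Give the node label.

Unnormalized betweenness of each node: J:37/2, K:0, L:0, M:0, N:0, O:0, P:0, Q:1/2.
J has the largest value, 37/2, making it the main broker — the node through which the most shortest paths run.

J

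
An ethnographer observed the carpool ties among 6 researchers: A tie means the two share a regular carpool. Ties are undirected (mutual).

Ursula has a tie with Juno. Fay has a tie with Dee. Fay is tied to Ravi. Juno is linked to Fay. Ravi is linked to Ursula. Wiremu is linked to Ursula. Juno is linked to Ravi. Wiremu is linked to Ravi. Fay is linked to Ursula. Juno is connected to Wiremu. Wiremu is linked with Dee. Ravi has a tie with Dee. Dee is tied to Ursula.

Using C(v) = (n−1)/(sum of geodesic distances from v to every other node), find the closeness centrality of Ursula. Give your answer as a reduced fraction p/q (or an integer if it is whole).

1

Distances from Ursula: Dee:1, Fay:1, Juno:1, Ravi:1, Wiremu:1. Sum = 5.
n = 6, so closeness = 5/5 = 1.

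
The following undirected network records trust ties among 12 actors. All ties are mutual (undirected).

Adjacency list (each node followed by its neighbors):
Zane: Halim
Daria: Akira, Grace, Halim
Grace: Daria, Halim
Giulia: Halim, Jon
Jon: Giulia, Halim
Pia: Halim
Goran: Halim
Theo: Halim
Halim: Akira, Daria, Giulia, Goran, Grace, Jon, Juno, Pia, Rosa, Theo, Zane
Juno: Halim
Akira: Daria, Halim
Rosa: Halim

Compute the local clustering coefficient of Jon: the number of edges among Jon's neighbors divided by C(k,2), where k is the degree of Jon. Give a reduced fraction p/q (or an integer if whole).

Jon's neighbors: Giulia and Halim (k = 2).
Possible neighbor pairs: C(2,2) = 1. Edges among them: Giulia–Halim → e = 1.
Clustering(Jon) = 1/1.

1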